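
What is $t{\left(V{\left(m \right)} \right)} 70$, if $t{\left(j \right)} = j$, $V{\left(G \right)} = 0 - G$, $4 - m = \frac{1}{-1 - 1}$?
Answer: $-315$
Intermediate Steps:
$m = \frac{9}{2}$ ($m = 4 - \frac{1}{-1 - 1} = 4 - \frac{1}{-2} = 4 - - \frac{1}{2} = 4 + \frac{1}{2} = \frac{9}{2} \approx 4.5$)
$V{\left(G \right)} = - G$
$t{\left(V{\left(m \right)} \right)} 70 = \left(-1\right) \frac{9}{2} \cdot 70 = \left(- \frac{9}{2}\right) 70 = -315$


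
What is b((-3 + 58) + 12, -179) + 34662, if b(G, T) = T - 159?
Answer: 34324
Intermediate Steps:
b(G, T) = -159 + T
b((-3 + 58) + 12, -179) + 34662 = (-159 - 179) + 34662 = -338 + 34662 = 34324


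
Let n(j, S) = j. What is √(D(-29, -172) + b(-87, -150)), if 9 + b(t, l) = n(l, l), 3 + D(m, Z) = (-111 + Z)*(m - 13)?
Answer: 2*√2931 ≈ 108.28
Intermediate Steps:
D(m, Z) = -3 + (-111 + Z)*(-13 + m) (D(m, Z) = -3 + (-111 + Z)*(m - 13) = -3 + (-111 + Z)*(-13 + m))
b(t, l) = -9 + l
√(D(-29, -172) + b(-87, -150)) = √((1440 - 111*(-29) - 13*(-172) - 172*(-29)) + (-9 - 150)) = √((1440 + 3219 + 2236 + 4988) - 159) = √(11883 - 159) = √11724 = 2*√2931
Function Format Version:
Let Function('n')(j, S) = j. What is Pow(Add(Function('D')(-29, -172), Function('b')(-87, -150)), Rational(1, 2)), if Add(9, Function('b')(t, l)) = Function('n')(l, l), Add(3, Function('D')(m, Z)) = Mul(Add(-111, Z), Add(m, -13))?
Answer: Mul(2, Pow(2931, Rational(1, 2))) ≈ 108.28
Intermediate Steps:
Function('D')(m, Z) = Add(-3, Mul(Add(-111, Z), Add(-13, m))) (Function('D')(m, Z) = Add(-3, Mul(Add(-111, Z), Add(m, -13))) = Add(-3, Mul(Add(-111, Z), Add(-13, m))))
Function('b')(t, l) = Add(-9, l)
Pow(Add(Function('D')(-29, -172), Function('b')(-87, -150)), Rational(1, 2)) = Pow(Add(Add(1440, Mul(-111, -29), Mul(-13, -172), Mul(-172, -29)), Add(-9, -150)), Rational(1, 2)) = Pow(Add(Add(1440, 3219, 2236, 4988), -159), Rational(1, 2)) = Pow(Add(11883, -159), Rational(1, 2)) = Pow(11724, Rational(1, 2)) = Mul(2, Pow(2931, Rational(1, 2)))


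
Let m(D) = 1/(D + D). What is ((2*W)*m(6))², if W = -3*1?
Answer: ¼ ≈ 0.25000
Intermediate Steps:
m(D) = 1/(2*D)
W = -3
((2*W)*m(6))² = ((2*(-3))*((½)/6))² = (-3/6)² = (-6*1/12)² = (-½)² = ¼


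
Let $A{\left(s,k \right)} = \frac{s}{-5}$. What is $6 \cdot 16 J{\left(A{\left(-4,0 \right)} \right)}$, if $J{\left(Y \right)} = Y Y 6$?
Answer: $\frac{9216}{25} \approx 368.64$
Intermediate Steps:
$A{\left(s,k \right)} = - \frac{s}{5}$ ($A{\left(s,k \right)} = s \left(- \frac{1}{5}\right) = - \frac{s}{5}$)
$J{\left(Y \right)} = 6 Y^{2}$ ($J{\left(Y \right)} = Y^{2} \cdot 6 = 6 Y^{2}$)
$6 \cdot 16 J{\left(A{\left(-4,0 \right)} \right)} = 6 \cdot 16 \cdot 6 \left(\left(- \frac{1}{5}\right) \left(-4\right)\right)^{2} = 96 \cdot 6 \left(\frac{4}{5}\right)^{2} = 96 \cdot 6 \cdot \frac{16}{25} = 96 \cdot \frac{96}{25} = \frac{9216}{25}$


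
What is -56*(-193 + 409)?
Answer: -12096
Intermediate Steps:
-56*(-193 + 409) = -56*216 = -12096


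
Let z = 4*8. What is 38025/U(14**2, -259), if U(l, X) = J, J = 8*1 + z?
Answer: 7605/8 ≈ 950.63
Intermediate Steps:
z = 32
J = 40 (J = 8*1 + 32 = 8 + 32 = 40)
U(l, X) = 40
38025/U(14**2, -259) = 38025/40 = 38025*(1/40) = 7605/8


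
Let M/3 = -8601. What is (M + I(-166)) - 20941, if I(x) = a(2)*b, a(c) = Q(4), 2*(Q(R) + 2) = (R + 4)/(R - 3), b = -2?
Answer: -46748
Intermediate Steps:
Q(R) = -2 + (4 + R)/(2*(-3 + R)) (Q(R) = -2 + ((R + 4)/(R - 3))/2 = -2 + ((4 + R)/(-3 + R))/2 = -2 + (4 + R)/(2*(-3 + R)))
a(c) = 2 (a(c) = (16 - 3*4)/(2*(-3 + 4)) = (½)*(16 - 12)/1 = (½)*1*4 = 2)
M = -25803 (M = 3*(-8601) = -25803)
I(x) = -4 (I(x) = 2*(-2) = -4)
(M + I(-166)) - 20941 = (-25803 - 4) - 20941 = -25807 - 20941 = -46748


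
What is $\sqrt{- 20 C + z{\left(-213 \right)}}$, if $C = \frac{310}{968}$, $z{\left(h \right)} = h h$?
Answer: $\frac{\sqrt{5488874}}{11} \approx 212.98$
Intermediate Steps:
$z{\left(h \right)} = h^{2}$
$C = \frac{155}{484}$ ($C = 310 \cdot \frac{1}{968} = \frac{155}{484} \approx 0.32025$)
$\sqrt{- 20 C + z{\left(-213 \right)}} = \sqrt{\left(-20\right) \frac{155}{484} + \left(-213\right)^{2}} = \sqrt{- \frac{775}{121} + 45369} = \sqrt{\frac{5488874}{121}} = \frac{\sqrt{5488874}}{11}$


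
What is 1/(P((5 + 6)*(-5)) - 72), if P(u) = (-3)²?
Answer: -1/63 ≈ -0.015873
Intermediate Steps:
P(u) = 9
1/(P((5 + 6)*(-5)) - 72) = 1/(9 - 72) = 1/(-63) = -1/63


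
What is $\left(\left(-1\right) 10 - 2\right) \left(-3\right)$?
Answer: $36$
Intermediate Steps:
$\left(\left(-1\right) 10 - 2\right) \left(-3\right) = \left(-10 - 2\right) \left(-3\right) = \left(-12\right) \left(-3\right) = 36$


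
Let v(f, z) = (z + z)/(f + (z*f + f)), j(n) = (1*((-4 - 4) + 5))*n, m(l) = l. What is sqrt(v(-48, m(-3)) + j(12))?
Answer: 17*I*sqrt(2)/4 ≈ 6.0104*I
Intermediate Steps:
j(n) = -3*n (j(n) = (1*(-8 + 5))*n = (1*(-3))*n = -3*n)
v(f, z) = 2*z/(2*f + f*z) (v(f, z) = (2*z)/(f + (f*z + f)) = (2*z)/(f + (f + f*z)) = (2*z)/(2*f + f*z) = 2*z/(2*f + f*z))
sqrt(v(-48, m(-3)) + j(12)) = sqrt(2*(-3)/(-48*(2 - 3)) - 3*12) = sqrt(2*(-3)*(-1/48)/(-1) - 36) = sqrt(2*(-3)*(-1/48)*(-1) - 36) = sqrt(-1/8 - 36) = sqrt(-289/8) = 17*I*sqrt(2)/4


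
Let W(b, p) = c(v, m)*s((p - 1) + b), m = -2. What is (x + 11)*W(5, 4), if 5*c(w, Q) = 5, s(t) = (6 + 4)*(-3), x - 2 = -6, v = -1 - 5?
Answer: -210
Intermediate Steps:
v = -6
x = -4 (x = 2 - 6 = -4)
s(t) = -30 (s(t) = 10*(-3) = -30)
c(w, Q) = 1 (c(w, Q) = (⅕)*5 = 1)
W(b, p) = -30 (W(b, p) = 1*(-30) = -30)
(x + 11)*W(5, 4) = (-4 + 11)*(-30) = 7*(-30) = -210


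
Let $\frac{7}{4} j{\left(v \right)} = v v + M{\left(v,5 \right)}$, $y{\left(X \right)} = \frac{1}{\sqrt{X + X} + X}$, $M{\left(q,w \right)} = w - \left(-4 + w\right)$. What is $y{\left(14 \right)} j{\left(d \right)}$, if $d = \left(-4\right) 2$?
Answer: $\frac{68}{21} - \frac{68 \sqrt{7}}{147} \approx 2.0142$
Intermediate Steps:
$M{\left(q,w \right)} = 4$ ($M{\left(q,w \right)} = w - \left(-4 + w\right) = 4$)
$y{\left(X \right)} = \frac{1}{X + \sqrt{2} \sqrt{X}}$ ($y{\left(X \right)} = \frac{1}{\sqrt{2 X} + X} = \frac{1}{\sqrt{2} \sqrt{X} + X} = \frac{1}{X + \sqrt{2} \sqrt{X}}$)
$d = -8$
$j{\left(v \right)} = \frac{16}{7} + \frac{4 v^{2}}{7}$ ($j{\left(v \right)} = \frac{4 \left(v v + 4\right)}{7} = \frac{4 \left(v^{2} + 4\right)}{7} = \frac{4 \left(4 + v^{2}\right)}{7} = \frac{16}{7} + \frac{4 v^{2}}{7}$)
$y{\left(14 \right)} j{\left(d \right)} = \frac{\frac{16}{7} + \frac{4 \left(-8\right)^{2}}{7}}{14 + \sqrt{2} \sqrt{14}} = \frac{\frac{16}{7} + \frac{4}{7} \cdot 64}{14 + 2 \sqrt{7}} = \frac{\frac{16}{7} + \frac{256}{7}}{14 + 2 \sqrt{7}} = \frac{1}{14 + 2 \sqrt{7}} \cdot \frac{272}{7} = \frac{272}{7 \left(14 + 2 \sqrt{7}\right)}$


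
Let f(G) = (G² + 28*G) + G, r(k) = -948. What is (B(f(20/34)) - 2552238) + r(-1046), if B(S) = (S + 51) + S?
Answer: -737845955/289 ≈ -2.5531e+6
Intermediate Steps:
f(G) = G² + 29*G
B(S) = 51 + 2*S (B(S) = (51 + S) + S = 51 + 2*S)
(B(f(20/34)) - 2552238) + r(-1046) = ((51 + 2*((20/34)*(29 + 20/34))) - 2552238) - 948 = ((51 + 2*((20*(1/34))*(29 + 20*(1/34)))) - 2552238) - 948 = ((51 + 2*(10*(29 + 10/17)/17)) - 2552238) - 948 = ((51 + 2*((10/17)*(503/17))) - 2552238) - 948 = ((51 + 2*(5030/289)) - 2552238) - 948 = ((51 + 10060/289) - 2552238) - 948 = (24799/289 - 2552238) - 948 = -737571983/289 - 948 = -737845955/289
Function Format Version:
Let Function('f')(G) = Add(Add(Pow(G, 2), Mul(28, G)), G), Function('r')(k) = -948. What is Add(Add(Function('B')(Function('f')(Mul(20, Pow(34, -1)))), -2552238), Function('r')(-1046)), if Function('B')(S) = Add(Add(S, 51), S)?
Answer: Rational(-737845955, 289) ≈ -2.5531e+6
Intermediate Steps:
Function('f')(G) = Add(Pow(G, 2), Mul(29, G))
Function('B')(S) = Add(51, Mul(2, S)) (Function('B')(S) = Add(Add(51, S), S) = Add(51, Mul(2, S)))
Add(Add(Function('B')(Function('f')(Mul(20, Pow(34, -1)))), -2552238), Function('r')(-1046)) = Add(Add(Add(51, Mul(2, Mul(Mul(20, Pow(34, -1)), Add(29, Mul(20, Pow(34, -1)))))), -2552238), -948) = Add(Add(Add(51, Mul(2, Mul(Mul(20, Rational(1, 34)), Add(29, Mul(20, Rational(1, 34)))))), -2552238), -948) = Add(Add(Add(51, Mul(2, Mul(Rational(10, 17), Add(29, Rational(10, 17))))), -2552238), -948) = Add(Add(Add(51, Mul(2, Mul(Rational(10, 17), Rational(503, 17)))), -2552238), -948) = Add(Add(Add(51, Mul(2, Rational(5030, 289))), -2552238), -948) = Add(Add(Add(51, Rational(10060, 289)), -2552238), -948) = Add(Add(Rational(24799, 289), -2552238), -948) = Add(Rational(-737571983, 289), -948) = Rational(-737845955, 289)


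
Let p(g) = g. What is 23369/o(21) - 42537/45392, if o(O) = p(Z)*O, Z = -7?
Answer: -1067018587/6672624 ≈ -159.91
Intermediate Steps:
o(O) = -7*O
23369/o(21) - 42537/45392 = 23369/((-7*21)) - 42537/45392 = 23369/(-147) - 42537*1/45392 = 23369*(-1/147) - 42537/45392 = -23369/147 - 42537/45392 = -1067018587/6672624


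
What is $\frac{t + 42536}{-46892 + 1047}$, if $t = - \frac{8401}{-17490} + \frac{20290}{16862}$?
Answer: $- \frac{6272529834721}{6760220720550} \approx -0.92786$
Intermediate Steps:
$t = \frac{248264881}{147458190}$ ($t = \left(-8401\right) \left(- \frac{1}{17490}\right) + 20290 \cdot \frac{1}{16862} = \frac{8401}{17490} + \frac{10145}{8431} = \frac{248264881}{147458190} \approx 1.6836$)
$\frac{t + 42536}{-46892 + 1047} = \frac{\frac{248264881}{147458190} + 42536}{-46892 + 1047} = \frac{6272529834721}{147458190 \left(-45845\right)} = \frac{6272529834721}{147458190} \left(- \frac{1}{45845}\right) = - \frac{6272529834721}{6760220720550}$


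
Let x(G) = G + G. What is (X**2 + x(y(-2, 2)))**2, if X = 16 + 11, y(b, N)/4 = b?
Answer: 508369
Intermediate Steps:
y(b, N) = 4*b
x(G) = 2*G
X = 27
(X**2 + x(y(-2, 2)))**2 = (27**2 + 2*(4*(-2)))**2 = (729 + 2*(-8))**2 = (729 - 16)**2 = 713**2 = 508369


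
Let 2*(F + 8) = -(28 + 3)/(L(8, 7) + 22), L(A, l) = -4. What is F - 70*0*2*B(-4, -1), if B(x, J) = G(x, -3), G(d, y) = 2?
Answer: -319/36 ≈ -8.8611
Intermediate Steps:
B(x, J) = 2
F = -319/36 (F = -8 + (-(28 + 3)/(-4 + 22))/2 = -8 + (-31/18)/2 = -8 + (-1*31/18)/2 = -8 + (½)*(-31/18) = -8 - 31/36 = -319/36 ≈ -8.8611)
F - 70*0*2*B(-4, -1) = -319/36 - 70*0*2*2 = -319/36 - 0*2 = -319/36 - 70*0 = -319/36 + 0 = -319/36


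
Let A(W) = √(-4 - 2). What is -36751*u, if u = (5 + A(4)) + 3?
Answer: -294008 - 36751*I*√6 ≈ -2.9401e+5 - 90021.0*I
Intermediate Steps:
A(W) = I*√6 (A(W) = √(-6) = I*√6)
u = 8 + I*√6 (u = (5 + I*√6) + 3 = 8 + I*√6 ≈ 8.0 + 2.4495*I)
-36751*u = -36751*(8 + I*√6) = -294008 - 36751*I*√6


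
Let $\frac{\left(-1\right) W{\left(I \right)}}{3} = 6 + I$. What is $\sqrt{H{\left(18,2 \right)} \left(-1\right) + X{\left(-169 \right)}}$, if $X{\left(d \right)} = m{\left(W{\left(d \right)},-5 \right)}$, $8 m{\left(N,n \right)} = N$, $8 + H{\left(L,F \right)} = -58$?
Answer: $\frac{3 \sqrt{226}}{4} \approx 11.275$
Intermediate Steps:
$W{\left(I \right)} = -18 - 3 I$ ($W{\left(I \right)} = - 3 \left(6 + I\right) = -18 - 3 I$)
$H{\left(L,F \right)} = -66$ ($H{\left(L,F \right)} = -8 - 58 = -66$)
$m{\left(N,n \right)} = \frac{N}{8}$
$X{\left(d \right)} = - \frac{9}{4} - \frac{3 d}{8}$ ($X{\left(d \right)} = \frac{-18 - 3 d}{8} = - \frac{9}{4} - \frac{3 d}{8}$)
$\sqrt{H{\left(18,2 \right)} \left(-1\right) + X{\left(-169 \right)}} = \sqrt{\left(-66\right) \left(-1\right) - - \frac{489}{8}} = \sqrt{66 + \left(- \frac{9}{4} + \frac{507}{8}\right)} = \sqrt{66 + \frac{489}{8}} = \sqrt{\frac{1017}{8}} = \frac{3 \sqrt{226}}{4}$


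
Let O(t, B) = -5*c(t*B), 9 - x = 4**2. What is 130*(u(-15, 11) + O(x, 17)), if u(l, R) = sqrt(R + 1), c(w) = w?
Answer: 77350 + 260*sqrt(3) ≈ 77800.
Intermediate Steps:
x = -7 (x = 9 - 1*4**2 = 9 - 1*16 = 9 - 16 = -7)
u(l, R) = sqrt(1 + R)
O(t, B) = -5*B*t (O(t, B) = -5*t*B = -5*B*t)
130*(u(-15, 11) + O(x, 17)) = 130*(sqrt(1 + 11) - 5*17*(-7)) = 130*(sqrt(12) + 595) = 130*(2*sqrt(3) + 595) = 130*(595 + 2*sqrt(3)) = 77350 + 260*sqrt(3)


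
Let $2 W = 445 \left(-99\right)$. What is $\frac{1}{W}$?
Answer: $- \frac{2}{44055} \approx -4.5398 \cdot 10^{-5}$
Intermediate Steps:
$W = - \frac{44055}{2}$ ($W = \frac{445 \left(-99\right)}{2} = \frac{1}{2} \left(-44055\right) = - \frac{44055}{2} \approx -22028.0$)
$\frac{1}{W} = \frac{1}{- \frac{44055}{2}} = - \frac{2}{44055}$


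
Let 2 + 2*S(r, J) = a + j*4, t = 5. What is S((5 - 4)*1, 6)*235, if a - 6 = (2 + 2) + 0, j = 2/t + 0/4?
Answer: 1128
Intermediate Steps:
j = 2/5 (j = 2/5 + 0/4 = 2*(1/5) + 0*(1/4) = 2/5 + 0 = 2/5 ≈ 0.40000)
a = 10 (a = 6 + ((2 + 2) + 0) = 6 + (4 + 0) = 6 + 4 = 10)
S(r, J) = 24/5 (S(r, J) = -1 + (10 + (2/5)*4)/2 = -1 + (10 + 8/5)/2 = -1 + (1/2)*(58/5) = -1 + 29/5 = 24/5)
S((5 - 4)*1, 6)*235 = (24/5)*235 = 1128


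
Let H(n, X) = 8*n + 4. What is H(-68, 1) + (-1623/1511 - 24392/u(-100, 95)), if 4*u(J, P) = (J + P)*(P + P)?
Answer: -314629801/717725 ≈ -438.37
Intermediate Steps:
H(n, X) = 4 + 8*n
u(J, P) = P*(J + P)/2 (u(J, P) = ((J + P)*(P + P))/4 = ((J + P)*(2*P))/4 = (2*P*(J + P))/4 = P*(J + P)/2)
H(-68, 1) + (-1623/1511 - 24392/u(-100, 95)) = (4 + 8*(-68)) + (-1623/1511 - 24392*2/(95*(-100 + 95))) = (4 - 544) + (-1623*1/1511 - 24392/((½)*95*(-5))) = -540 + (-1623/1511 - 24392/(-475/2)) = -540 + (-1623/1511 - 24392*(-2/475)) = -540 + (-1623/1511 + 48784/475) = -540 + 72941699/717725 = -314629801/717725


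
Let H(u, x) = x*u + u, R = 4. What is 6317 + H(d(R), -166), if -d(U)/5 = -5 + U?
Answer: 5492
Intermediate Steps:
d(U) = 25 - 5*U (d(U) = -5*(-5 + U) = 25 - 5*U)
H(u, x) = u + u*x (H(u, x) = u*x + u = u + u*x)
6317 + H(d(R), -166) = 6317 + (25 - 5*4)*(1 - 166) = 6317 + (25 - 20)*(-165) = 6317 + 5*(-165) = 6317 - 825 = 5492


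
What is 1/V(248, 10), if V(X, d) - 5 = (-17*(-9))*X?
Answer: 1/37949 ≈ 2.6351e-5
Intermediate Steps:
V(X, d) = 5 + 153*X (V(X, d) = 5 + (-17*(-9))*X = 5 + 153*X)
1/V(248, 10) = 1/(5 + 153*248) = 1/(5 + 37944) = 1/37949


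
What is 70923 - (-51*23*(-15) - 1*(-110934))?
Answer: -57606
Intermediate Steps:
70923 - (-51*23*(-15) - 1*(-110934)) = 70923 - (-1173*(-15) + 110934) = 70923 - (17595 + 110934) = 70923 - 1*128529 = 70923 - 128529 = -57606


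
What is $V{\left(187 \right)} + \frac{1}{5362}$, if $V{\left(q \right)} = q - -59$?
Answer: $\frac{1319053}{5362} \approx 246.0$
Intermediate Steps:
$V{\left(q \right)} = 59 + q$ ($V{\left(q \right)} = q + 59 = 59 + q$)
$V{\left(187 \right)} + \frac{1}{5362} = \left(59 + 187\right) + \frac{1}{5362} = 246 + \frac{1}{5362} = \frac{1319053}{5362}$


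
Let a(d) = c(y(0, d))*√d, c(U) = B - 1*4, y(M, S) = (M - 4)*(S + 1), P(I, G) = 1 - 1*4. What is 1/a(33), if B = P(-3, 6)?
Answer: -√33/231 ≈ -0.024868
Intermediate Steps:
P(I, G) = -3 (P(I, G) = 1 - 4 = -3)
B = -3
y(M, S) = (1 + S)*(-4 + M) (y(M, S) = (-4 + M)*(1 + S) = (1 + S)*(-4 + M))
c(U) = -7 (c(U) = -3 - 1*4 = -3 - 4 = -7)
a(d) = -7*√d
1/a(33) = 1/(-7*√33) = -√33/231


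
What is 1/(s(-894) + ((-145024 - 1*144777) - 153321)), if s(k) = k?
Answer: -1/444016 ≈ -2.2522e-6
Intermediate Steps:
1/(s(-894) + ((-145024 - 1*144777) - 153321)) = 1/(-894 + ((-145024 - 1*144777) - 153321)) = 1/(-894 + ((-145024 - 144777) - 153321)) = 1/(-894 + (-289801 - 153321)) = 1/(-894 - 443122) = 1/(-444016) = -1/444016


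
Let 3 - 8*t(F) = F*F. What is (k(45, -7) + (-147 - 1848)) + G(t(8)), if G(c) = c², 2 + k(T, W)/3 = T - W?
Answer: -114359/64 ≈ -1786.9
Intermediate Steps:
t(F) = 3/8 - F²/8 (t(F) = 3/8 - F*F/8 = 3/8 - F²/8)
k(T, W) = -6 - 3*W + 3*T (k(T, W) = -6 + 3*(T - W) = -6 + (-3*W + 3*T) = -6 - 3*W + 3*T)
(k(45, -7) + (-147 - 1848)) + G(t(8)) = ((-6 - 3*(-7) + 3*45) + (-147 - 1848)) + (3/8 - ⅛*8²)² = ((-6 + 21 + 135) - 1995) + (3/8 - ⅛*64)² = (150 - 1995) + (3/8 - 8)² = -1845 + (-61/8)² = -1845 + 3721/64 = -114359/64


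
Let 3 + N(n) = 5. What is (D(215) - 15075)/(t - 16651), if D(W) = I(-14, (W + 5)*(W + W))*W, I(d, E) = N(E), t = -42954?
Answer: 2929/11921 ≈ 0.24570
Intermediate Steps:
N(n) = 2 (N(n) = -3 + 5 = 2)
I(d, E) = 2
D(W) = 2*W
(D(215) - 15075)/(t - 16651) = (2*215 - 15075)/(-42954 - 16651) = (430 - 15075)/(-59605) = -14645*(-1/59605) = 2929/11921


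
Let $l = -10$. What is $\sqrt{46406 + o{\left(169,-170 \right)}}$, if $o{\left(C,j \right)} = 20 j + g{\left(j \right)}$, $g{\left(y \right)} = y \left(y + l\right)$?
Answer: $\sqrt{73606} \approx 271.3$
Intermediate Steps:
$g{\left(y \right)} = y \left(-10 + y\right)$ ($g{\left(y \right)} = y \left(y - 10\right) = y \left(-10 + y\right)$)
$o{\left(C,j \right)} = 20 j + j \left(-10 + j\right)$
$\sqrt{46406 + o{\left(169,-170 \right)}} = \sqrt{46406 - 170 \left(10 - 170\right)} = \sqrt{46406 - -27200} = \sqrt{46406 + 27200} = \sqrt{73606}$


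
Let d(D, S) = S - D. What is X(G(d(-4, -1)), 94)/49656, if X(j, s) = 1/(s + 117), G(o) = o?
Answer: 1/10477416 ≈ 9.5443e-8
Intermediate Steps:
X(j, s) = 1/(117 + s)
X(G(d(-4, -1)), 94)/49656 = 1/((117 + 94)*49656) = (1/49656)/211 = (1/211)*(1/49656) = 1/10477416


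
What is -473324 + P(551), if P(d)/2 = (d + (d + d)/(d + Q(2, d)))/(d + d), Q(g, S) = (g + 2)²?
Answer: -268374139/567 ≈ -4.7332e+5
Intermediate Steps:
Q(g, S) = (2 + g)²
P(d) = (d + 2*d/(16 + d))/d (P(d) = 2*((d + (d + d)/(d + (2 + 2)²))/(d + d)) = 2*((d + (2*d)/(d + 4²))/((2*d))) = 2*((d + (2*d)/(d + 16))*(1/(2*d))) = 2*((d + (2*d)/(16 + d))*(1/(2*d))) = 2*((d + 2*d/(16 + d))*(1/(2*d))) = 2*((d + 2*d/(16 + d))/(2*d)) = (d + 2*d/(16 + d))/d)
-473324 + P(551) = -473324 + (18 + 551)/(16 + 551) = -473324 + 569/567 = -268374139/567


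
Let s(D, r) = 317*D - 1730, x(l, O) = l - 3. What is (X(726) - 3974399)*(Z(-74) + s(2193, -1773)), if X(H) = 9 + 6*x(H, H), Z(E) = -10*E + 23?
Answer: -2756065679128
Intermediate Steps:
x(l, O) = -3 + l
Z(E) = 23 - 10*E
s(D, r) = -1730 + 317*D
X(H) = -9 + 6*H (X(H) = 9 + 6*(-3 + H) = 9 + (-18 + 6*H) = -9 + 6*H)
(X(726) - 3974399)*(Z(-74) + s(2193, -1773)) = ((-9 + 6*726) - 3974399)*((23 - 10*(-74)) + (-1730 + 317*2193)) = ((-9 + 4356) - 3974399)*((23 + 740) + (-1730 + 695181)) = (4347 - 3974399)*(763 + 693451) = -3970052*694214 = -2756065679128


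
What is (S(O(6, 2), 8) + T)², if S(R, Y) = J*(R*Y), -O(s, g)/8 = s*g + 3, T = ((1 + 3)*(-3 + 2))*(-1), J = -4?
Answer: 14776336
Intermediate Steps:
T = 4 (T = (4*(-1))*(-1) = -4*(-1) = 4)
O(s, g) = -24 - 8*g*s (O(s, g) = -8*(s*g + 3) = -8*(g*s + 3) = -8*(3 + g*s) = -24 - 8*g*s)
S(R, Y) = -4*R*Y
(S(O(6, 2), 8) + T)² = (-4*(-24 - 8*2*6)*8 + 4)² = (-4*(-24 - 96)*8 + 4)² = (-4*(-120)*8 + 4)² = (3840 + 4)² = 3844² = 14776336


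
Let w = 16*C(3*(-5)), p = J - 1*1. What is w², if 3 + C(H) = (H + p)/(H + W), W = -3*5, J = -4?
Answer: 12544/9 ≈ 1393.8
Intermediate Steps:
W = -15
p = -5 (p = -4 - 1*1 = -4 - 1 = -5)
C(H) = -3 + (-5 + H)/(-15 + H) (C(H) = -3 + (H - 5)/(H - 15) = -3 + (-5 + H)/(-15 + H))
w = -112/3 (w = 16*(2*(20 - 3*(-5))/(-15 + 3*(-5))) = 16*(2*(20 - 1*(-15))/(-15 - 15)) = 16*(2*(20 + 15)/(-30)) = 16*(2*(-1/30)*35) = 16*(-7/3) = -112/3 ≈ -37.333)
w² = (-112/3)² = 12544/9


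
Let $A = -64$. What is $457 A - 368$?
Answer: $-29616$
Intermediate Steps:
$457 A - 368 = 457 \left(-64\right) - 368 = -29248 - 368 = -29616$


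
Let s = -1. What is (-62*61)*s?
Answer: 3782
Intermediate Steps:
(-62*61)*s = -62*61*(-1) = -3782*(-1) = 3782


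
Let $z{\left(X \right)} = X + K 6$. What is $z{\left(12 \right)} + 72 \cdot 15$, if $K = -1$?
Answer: $1086$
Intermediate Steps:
$z{\left(X \right)} = -6 + X$ ($z{\left(X \right)} = X - 6 = -6 + X$)
$z{\left(12 \right)} + 72 \cdot 15 = \left(-6 + 12\right) + 72 \cdot 15 = 6 + 1080 = 1086$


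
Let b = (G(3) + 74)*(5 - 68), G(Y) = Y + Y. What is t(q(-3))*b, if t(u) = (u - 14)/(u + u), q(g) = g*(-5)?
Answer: -168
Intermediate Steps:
q(g) = -5*g
G(Y) = 2*Y
t(u) = (-14 + u)/(2*u) (t(u) = (-14 + u)/((2*u)) = (-14 + u)*(1/(2*u)) = (-14 + u)/(2*u))
b = -5040 (b = (2*3 + 74)*(5 - 68) = (6 + 74)*(-63) = 80*(-63) = -5040)
t(q(-3))*b = ((-14 - 5*(-3))/(2*((-5*(-3)))))*(-5040) = ((1/2)*(-14 + 15)/15)*(-5040) = ((1/2)*(1/15)*1)*(-5040) = (1/30)*(-5040) = -168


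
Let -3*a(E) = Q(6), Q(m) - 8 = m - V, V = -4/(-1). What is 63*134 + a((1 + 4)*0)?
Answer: 25316/3 ≈ 8438.7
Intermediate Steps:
V = 4 (V = -4*(-1) = 4)
Q(m) = 4 + m (Q(m) = 8 + (m - 1*4) = 8 + (m - 4) = 8 + (-4 + m) = 4 + m)
a(E) = -10/3 (a(E) = -(4 + 6)/3 = -1/3*10 = -10/3)
63*134 + a((1 + 4)*0) = 63*134 - 10/3 = 8442 - 10/3 = 25316/3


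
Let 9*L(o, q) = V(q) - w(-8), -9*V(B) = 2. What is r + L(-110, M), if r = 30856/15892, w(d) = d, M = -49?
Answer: 31136/11097 ≈ 2.8058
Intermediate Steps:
V(B) = -2/9 (V(B) = -⅑*2 = -2/9)
L(o, q) = 70/81 (L(o, q) = (-2/9 - 1*(-8))/9 = (-2/9 + 8)/9 = (⅑)*(70/9) = 70/81)
r = 266/137 (r = 30856*(1/15892) = 266/137 ≈ 1.9416)
r + L(-110, M) = 266/137 + 70/81 = 31136/11097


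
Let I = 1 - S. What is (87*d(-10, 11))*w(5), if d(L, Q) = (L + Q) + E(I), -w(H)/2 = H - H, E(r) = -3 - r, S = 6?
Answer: 0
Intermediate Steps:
I = -5 (I = 1 - 1*6 = 1 - 6 = -5)
w(H) = 0 (w(H) = -2*(H - H) = -2*0 = 0)
d(L, Q) = 2 + L + Q (d(L, Q) = (L + Q) + (-3 - 1*(-5)) = (L + Q) + (-3 + 5) = (L + Q) + 2 = 2 + L + Q)
(87*d(-10, 11))*w(5) = (87*(2 - 10 + 11))*0 = (87*3)*0 = 261*0 = 0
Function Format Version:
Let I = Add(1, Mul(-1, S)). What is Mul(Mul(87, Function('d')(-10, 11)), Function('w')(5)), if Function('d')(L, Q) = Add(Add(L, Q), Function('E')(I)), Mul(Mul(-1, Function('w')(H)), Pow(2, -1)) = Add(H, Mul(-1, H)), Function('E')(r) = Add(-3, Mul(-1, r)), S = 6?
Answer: 0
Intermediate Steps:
I = -5 (I = Add(1, Mul(-1, 6)) = Add(1, -6) = -5)
Function('w')(H) = 0 (Function('w')(H) = Mul(-2, Add(H, Mul(-1, H))) = Mul(-2, 0) = 0)
Function('d')(L, Q) = Add(2, L, Q) (Function('d')(L, Q) = Add(Add(L, Q), Add(-3, Mul(-1, -5))) = Add(Add(L, Q), Add(-3, 5)) = Add(Add(L, Q), 2) = Add(2, L, Q))
Mul(Mul(87, Function('d')(-10, 11)), Function('w')(5)) = Mul(Mul(87, Add(2, -10, 11)), 0) = Mul(Mul(87, 3), 0) = Mul(261, 0) = 0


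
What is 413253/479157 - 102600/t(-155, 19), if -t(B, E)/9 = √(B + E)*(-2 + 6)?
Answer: 137751/159719 - 1425*I*√34/34 ≈ 0.86246 - 244.39*I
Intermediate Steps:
t(B, E) = -36*√(B + E) (t(B, E) = -9*√(B + E)*(-2 + 6) = -9*√(B + E)*4 = -36*√(B + E))
413253/479157 - 102600/t(-155, 19) = 413253/479157 - 102600*(-1/(36*√(-155 + 19))) = 413253*(1/479157) - 102600*I*√34/2448 = 137751/159719 - 102600*I*√34/2448 = 137751/159719 - 1425*I*√34/34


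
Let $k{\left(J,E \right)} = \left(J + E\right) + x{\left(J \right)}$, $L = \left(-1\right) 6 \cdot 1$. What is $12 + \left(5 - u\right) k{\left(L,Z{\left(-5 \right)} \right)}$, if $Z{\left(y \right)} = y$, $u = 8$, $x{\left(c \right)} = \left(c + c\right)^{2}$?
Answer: $-387$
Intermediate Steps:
$x{\left(c \right)} = 4 c^{2}$ ($x{\left(c \right)} = \left(2 c\right)^{2} = 4 c^{2}$)
$L = -6$ ($L = \left(-6\right) 1 = -6$)
$k{\left(J,E \right)} = E + J + 4 J^{2}$ ($k{\left(J,E \right)} = \left(J + E\right) + 4 J^{2} = \left(E + J\right) + 4 J^{2} = E + J + 4 J^{2}$)
$12 + \left(5 - u\right) k{\left(L,Z{\left(-5 \right)} \right)} = 12 + \left(5 - 8\right) \left(-5 - 6 + 4 \left(-6\right)^{2}\right) = 12 + \left(5 - 8\right) \left(-5 - 6 + 4 \cdot 36\right) = 12 - 3 \left(-5 - 6 + 144\right) = 12 - 399 = -387$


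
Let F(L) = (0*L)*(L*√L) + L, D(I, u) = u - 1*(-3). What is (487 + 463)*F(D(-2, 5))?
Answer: 7600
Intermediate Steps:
D(I, u) = 3 + u (D(I, u) = u + 3 = 3 + u)
F(L) = L (F(L) = 0*L^(3/2) + L = 0 + L = L)
(487 + 463)*F(D(-2, 5)) = (487 + 463)*(3 + 5) = 950*8 = 7600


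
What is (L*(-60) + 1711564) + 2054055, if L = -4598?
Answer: 4041499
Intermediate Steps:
(L*(-60) + 1711564) + 2054055 = (-4598*(-60) + 1711564) + 2054055 = (275880 + 1711564) + 2054055 = 1987444 + 2054055 = 4041499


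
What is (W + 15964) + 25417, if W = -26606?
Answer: 14775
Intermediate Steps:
(W + 15964) + 25417 = (-26606 + 15964) + 25417 = -10642 + 25417 = 14775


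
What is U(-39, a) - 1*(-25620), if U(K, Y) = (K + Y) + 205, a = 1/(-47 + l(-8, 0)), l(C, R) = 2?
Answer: 1160369/45 ≈ 25786.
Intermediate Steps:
a = -1/45 (a = 1/(-47 + 2) = 1/(-45) = -1/45 ≈ -0.022222)
U(K, Y) = 205 + K + Y
U(-39, a) - 1*(-25620) = (205 - 39 - 1/45) - 1*(-25620) = 7469/45 + 25620 = 1160369/45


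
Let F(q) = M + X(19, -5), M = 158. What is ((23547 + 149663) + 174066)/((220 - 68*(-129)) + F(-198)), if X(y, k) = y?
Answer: 347276/9169 ≈ 37.875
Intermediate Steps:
F(q) = 177 (F(q) = 158 + 19 = 177)
((23547 + 149663) + 174066)/((220 - 68*(-129)) + F(-198)) = ((23547 + 149663) + 174066)/((220 - 68*(-129)) + 177) = (173210 + 174066)/((220 + 8772) + 177) = 347276/(8992 + 177) = 347276/9169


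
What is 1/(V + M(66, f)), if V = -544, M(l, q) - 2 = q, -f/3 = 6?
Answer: -1/560 ≈ -0.0017857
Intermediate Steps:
f = -18 (f = -3*6 = -18)
M(l, q) = 2 + q
1/(V + M(66, f)) = 1/(-544 + (2 - 18)) = 1/(-544 - 16) = 1/(-560) = -1/560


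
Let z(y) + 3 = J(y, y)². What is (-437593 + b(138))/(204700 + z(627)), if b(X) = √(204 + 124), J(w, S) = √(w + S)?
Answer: -437593/205951 + 2*√82/205951 ≈ -2.1247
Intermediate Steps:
J(w, S) = √(S + w)
b(X) = 2*√82 (b(X) = √328 = 2*√82)
z(y) = -3 + 2*y (z(y) = -3 + (√(y + y))² = -3 + (√(2*y))² = -3 + (√2*√y)² = -3 + 2*y)
(-437593 + b(138))/(204700 + z(627)) = (-437593 + 2*√82)/(204700 + (-3 + 2*627)) = (-437593 + 2*√82)/(204700 + (-3 + 1254)) = (-437593 + 2*√82)/(204700 + 1251) = (-437593 + 2*√82)/205951 = (-437593 + 2*√82)*(1/205951) = -437593/205951 + 2*√82/205951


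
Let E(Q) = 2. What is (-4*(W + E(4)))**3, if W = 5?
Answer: -21952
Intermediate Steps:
(-4*(W + E(4)))**3 = (-4*(5 + 2))**3 = (-4*7)**3 = (-28)**3 = -21952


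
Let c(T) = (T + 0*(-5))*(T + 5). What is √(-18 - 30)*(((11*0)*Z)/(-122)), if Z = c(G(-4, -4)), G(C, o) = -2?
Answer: 0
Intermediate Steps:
c(T) = T*(5 + T) (c(T) = (T + 0)*(5 + T) = T*(5 + T))
Z = -6 (Z = -2*(5 - 2) = -2*3 = -6)
√(-18 - 30)*(((11*0)*Z)/(-122)) = √(-18 - 30)*(((11*0)*(-6))/(-122)) = √(-48)*((0*(-6))*(-1/122)) = (4*I*√3)*(0*(-1/122)) = (4*I*√3)*0 = 0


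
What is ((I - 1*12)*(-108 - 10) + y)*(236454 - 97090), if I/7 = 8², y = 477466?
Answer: 59371572552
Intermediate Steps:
I = 448 (I = 7*8² = 7*64 = 448)
((I - 1*12)*(-108 - 10) + y)*(236454 - 97090) = ((448 - 1*12)*(-108 - 10) + 477466)*(236454 - 97090) = ((448 - 12)*(-118) + 477466)*139364 = (436*(-118) + 477466)*139364 = (-51448 + 477466)*139364 = 426018*139364 = 59371572552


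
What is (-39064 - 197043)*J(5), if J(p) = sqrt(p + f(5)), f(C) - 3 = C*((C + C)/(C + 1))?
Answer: -1652749*sqrt(3)/3 ≈ -9.5422e+5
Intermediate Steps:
f(C) = 3 + 2*C**2/(1 + C) (f(C) = 3 + C*((C + C)/(C + 1)) = 3 + C*((2*C)/(1 + C)) = 3 + C*(2*C/(1 + C)) = 3 + 2*C**2/(1 + C))
J(p) = sqrt(34/3 + p) (J(p) = sqrt(p + (3 + 2*5**2 + 3*5)/(1 + 5)) = sqrt(p + (3 + 2*25 + 15)/6) = sqrt(p + (3 + 50 + 15)/6) = sqrt(p + (1/6)*68) = sqrt(p + 34/3) = sqrt(34/3 + p))
(-39064 - 197043)*J(5) = (-39064 - 197043)*(sqrt(102 + 9*5)/3) = -236107*sqrt(102 + 45)/3 = -236107*sqrt(147)/3 = -236107*7*sqrt(3)/3 = -1652749*sqrt(3)/3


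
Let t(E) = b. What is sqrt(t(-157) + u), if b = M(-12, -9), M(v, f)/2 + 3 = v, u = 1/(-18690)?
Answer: I*sqrt(10479501690)/18690 ≈ 5.4772*I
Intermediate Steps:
u = -1/18690 ≈ -5.3505e-5
M(v, f) = -6 + 2*v
b = -30 (b = -6 + 2*(-12) = -6 - 24 = -30)
t(E) = -30
sqrt(t(-157) + u) = sqrt(-30 - 1/18690) = sqrt(-560701/18690) = I*sqrt(10479501690)/18690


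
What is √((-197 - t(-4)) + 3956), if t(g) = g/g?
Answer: √3758 ≈ 61.303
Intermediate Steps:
t(g) = 1
√((-197 - t(-4)) + 3956) = √((-197 - 1*1) + 3956) = √((-197 - 1) + 3956) = √(-198 + 3956) = √3758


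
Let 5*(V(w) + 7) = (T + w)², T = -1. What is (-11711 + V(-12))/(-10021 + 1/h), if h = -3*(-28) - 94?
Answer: 116842/100211 ≈ 1.1660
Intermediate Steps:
V(w) = -7 + (-1 + w)²/5
h = -10 (h = 84 - 94 = -10)
(-11711 + V(-12))/(-10021 + 1/h) = (-11711 + (-7 + (-1 - 12)²/5))/(-10021 + 1/(-10)) = (-11711 + (-7 + (⅕)*(-13)²))/(-10021 - ⅒) = (-11711 + (-7 + (⅕)*169))/(-100211/10) = (-11711 + (-7 + 169/5))*(-10/100211) = (-11711 + 134/5)*(-10/100211) = -58421/5*(-10/100211) = 116842/100211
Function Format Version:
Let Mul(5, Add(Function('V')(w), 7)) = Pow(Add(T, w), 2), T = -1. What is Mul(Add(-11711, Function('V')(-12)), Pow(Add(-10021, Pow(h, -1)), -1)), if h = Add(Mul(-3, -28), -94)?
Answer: Rational(116842, 100211) ≈ 1.1660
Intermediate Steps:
Function('V')(w) = Add(-7, Mul(Rational(1, 5), Pow(Add(-1, w), 2)))
h = -10 (h = Add(84, -94) = -10)
Mul(Add(-11711, Function('V')(-12)), Pow(Add(-10021, Pow(h, -1)), -1)) = Mul(Add(-11711, Add(-7, Mul(Rational(1, 5), Pow(Add(-1, -12), 2)))), Pow(Add(-10021, Pow(-10, -1)), -1)) = Mul(Add(-11711, Add(-7, Mul(Rational(1, 5), Pow(-13, 2)))), Pow(Add(-10021, Rational(-1, 10)), -1)) = Mul(Add(-11711, Add(-7, Mul(Rational(1, 5), 169))), Pow(Rational(-100211, 10), -1)) = Mul(Add(-11711, Add(-7, Rational(169, 5))), Rational(-10, 100211)) = Mul(Add(-11711, Rational(134, 5)), Rational(-10, 100211)) = Mul(Rational(-58421, 5), Rational(-10, 100211)) = Rational(116842, 100211)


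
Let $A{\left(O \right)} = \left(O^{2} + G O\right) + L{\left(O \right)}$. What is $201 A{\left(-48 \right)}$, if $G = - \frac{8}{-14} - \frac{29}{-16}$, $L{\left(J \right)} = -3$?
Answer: $\frac{3076506}{7} \approx 4.395 \cdot 10^{5}$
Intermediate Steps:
$G = \frac{267}{112}$ ($G = \left(-8\right) \left(- \frac{1}{14}\right) - - \frac{29}{16} = \frac{4}{7} + \frac{29}{16} = \frac{267}{112} \approx 2.3839$)
$A{\left(O \right)} = -3 + O^{2} + \frac{267 O}{112}$ ($A{\left(O \right)} = \left(O^{2} + \frac{267 O}{112}\right) - 3 = -3 + O^{2} + \frac{267 O}{112}$)
$201 A{\left(-48 \right)} = 201 \left(-3 + \left(-48\right)^{2} + \frac{267}{112} \left(-48\right)\right) = 201 \left(-3 + 2304 - \frac{801}{7}\right) = 201 \cdot \frac{15306}{7} = \frac{3076506}{7}$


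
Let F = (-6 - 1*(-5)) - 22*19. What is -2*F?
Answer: 838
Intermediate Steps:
F = -419 (F = (-6 + 5) - 418 = -1 - 418 = -419)
-2*F = -2*(-419) = 838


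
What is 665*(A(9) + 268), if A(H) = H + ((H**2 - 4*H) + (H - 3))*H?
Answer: 489440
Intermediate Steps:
A(H) = H + H*(-3 + H**2 - 3*H) (A(H) = H + ((H**2 - 4*H) + (-3 + H))*H = H + (-3 + H**2 - 3*H)*H = H + H*(-3 + H**2 - 3*H))
665*(A(9) + 268) = 665*(9*(-2 + 9**2 - 3*9) + 268) = 665*(9*(-2 + 81 - 27) + 268) = 665*(9*52 + 268) = 665*(468 + 268) = 665*736 = 489440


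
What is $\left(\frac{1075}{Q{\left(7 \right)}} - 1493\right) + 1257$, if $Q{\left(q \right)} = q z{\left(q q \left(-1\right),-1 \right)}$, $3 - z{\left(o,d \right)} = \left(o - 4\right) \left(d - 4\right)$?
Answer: $- \frac{433899}{1834} \approx -236.59$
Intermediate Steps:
$z{\left(o,d \right)} = 3 - \left(-4 + d\right) \left(-4 + o\right)$ ($z{\left(o,d \right)} = 3 - \left(o - 4\right) \left(d - 4\right) = 3 - \left(-4 + o\right) \left(-4 + d\right) = 3 - \left(-4 + d\right) \left(-4 + o\right)$)
$Q{\left(q \right)} = q \left(-17 - 5 q^{2}\right)$ ($Q{\left(q \right)} = q \left(-13 + 4 \left(-1\right) + 4 q q \left(-1\right) - - q q \left(-1\right)\right) = q \left(-13 - 4 + 4 q^{2} \left(-1\right) - - q^{2} \left(-1\right)\right) = q \left(-13 - 4 + 4 \left(- q^{2}\right) - - \left(-1\right) q^{2}\right) = q \left(-13 - 4 - 4 q^{2} - q^{2}\right) = q \left(-17 - 5 q^{2}\right)$)
$\left(\frac{1075}{Q{\left(7 \right)}} - 1493\right) + 1257 = \left(\frac{1075}{\left(-1\right) 7 \left(17 + 5 \cdot 7^{2}\right)} - 1493\right) + 1257 = \left(\frac{1075}{\left(-1\right) 7 \left(17 + 5 \cdot 49\right)} - 1493\right) + 1257 = \left(\frac{1075}{\left(-1\right) 7 \left(17 + 245\right)} - 1493\right) + 1257 = \left(\frac{1075}{\left(-1\right) 7 \cdot 262} - 1493\right) + 1257 = \left(\frac{1075}{-1834} - 1493\right) + 1257 = \left(1075 \left(- \frac{1}{1834}\right) - 1493\right) + 1257 = \left(- \frac{1075}{1834} - 1493\right) + 1257 = - \frac{2739237}{1834} + 1257 = - \frac{433899}{1834}$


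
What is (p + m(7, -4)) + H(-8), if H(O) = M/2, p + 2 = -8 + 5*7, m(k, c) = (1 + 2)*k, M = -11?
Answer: 81/2 ≈ 40.500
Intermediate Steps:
m(k, c) = 3*k
p = 25 (p = -2 + (-8 + 5*7) = -2 + (-8 + 35) = -2 + 27 = 25)
H(O) = -11/2
(p + m(7, -4)) + H(-8) = (25 + 3*7) - 11/2 = (25 + 21) - 11/2 = 46 - 11/2 = 81/2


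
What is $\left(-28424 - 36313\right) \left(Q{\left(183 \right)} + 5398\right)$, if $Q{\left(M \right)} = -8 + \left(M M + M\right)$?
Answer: $-2528756694$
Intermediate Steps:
$Q{\left(M \right)} = -8 + M + M^{2}$ ($Q{\left(M \right)} = -8 + \left(M^{2} + M\right) = -8 + \left(M + M^{2}\right) = -8 + M + M^{2}$)
$\left(-28424 - 36313\right) \left(Q{\left(183 \right)} + 5398\right) = \left(-28424 - 36313\right) \left(\left(-8 + 183 + 183^{2}\right) + 5398\right) = - 64737 \left(\left(-8 + 183 + 33489\right) + 5398\right) = - 64737 \left(33664 + 5398\right) = \left(-64737\right) 39062 = -2528756694$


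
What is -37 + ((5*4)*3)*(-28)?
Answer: -1717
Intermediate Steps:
-37 + ((5*4)*3)*(-28) = -37 + (20*3)*(-28) = -37 + 60*(-28) = -37 - 1680 = -1717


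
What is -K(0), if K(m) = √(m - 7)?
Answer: -I*√7 ≈ -2.6458*I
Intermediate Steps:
K(m) = √(-7 + m)
-K(0) = -√(-7 + 0) = -√(-7) = -I*√7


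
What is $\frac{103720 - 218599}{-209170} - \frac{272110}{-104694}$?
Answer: $\frac{34472195363}{10949421990} \approx 3.1483$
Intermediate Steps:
$\frac{103720 - 218599}{-209170} - \frac{272110}{-104694} = \left(-114879\right) \left(- \frac{1}{209170}\right) - - \frac{136055}{52347} = \frac{114879}{209170} + \frac{136055}{52347} = \frac{34472195363}{10949421990}$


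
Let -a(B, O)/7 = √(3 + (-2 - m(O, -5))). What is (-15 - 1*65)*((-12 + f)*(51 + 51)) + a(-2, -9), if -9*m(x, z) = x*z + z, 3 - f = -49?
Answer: -979249/3 ≈ -3.2642e+5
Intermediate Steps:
f = 52 (f = 3 - 1*(-49) = 3 + 49 = 52)
m(x, z) = -z/9 - x*z/9 (m(x, z) = -(x*z + z)/9 = -(z + x*z)/9 = -z/9 - x*z/9)
a(B, O) = -7*√(4/9 - 5*O/9) (a(B, O) = -7*√(3 + (-2 - (-1)*(-5)*(1 + O)/9)) = -7*√(3 + (-2 - (5/9 + 5*O/9))) = -7*√(3 + (-2 + (-5/9 - 5*O/9))) = -7*√(3 + (-23/9 - 5*O/9)) = -7*√(4/9 - 5*O/9))
(-15 - 1*65)*((-12 + f)*(51 + 51)) + a(-2, -9) = (-15 - 1*65)*((-12 + 52)*(51 + 51)) - 7*√(4 - 5*(-9))/3 = (-15 - 65)*(40*102) - 7*√(4 + 45)/3 = -80*4080 - 7*√49/3 = -326400 - 7/3*7 = -326400 - 49/3 = -979249/3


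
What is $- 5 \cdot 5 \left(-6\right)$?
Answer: $150$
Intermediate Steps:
$- 5 \cdot 5 \left(-6\right) = \left(-5\right) \left(-30\right) = 150$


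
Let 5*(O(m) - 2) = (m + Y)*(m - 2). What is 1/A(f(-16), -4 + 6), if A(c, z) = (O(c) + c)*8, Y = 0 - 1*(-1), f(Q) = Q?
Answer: 1/320 ≈ 0.0031250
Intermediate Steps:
Y = 1 (Y = 0 + 1 = 1)
O(m) = 2 + (1 + m)*(-2 + m)/5 (O(m) = 2 + ((m + 1)*(m - 2))/5 = 2 + ((1 + m)*(-2 + m))/5 = 2 + (1 + m)*(-2 + m)/5)
A(c, z) = 64/5 + 8*c²/5 + 32*c/5 (A(c, z) = ((8/5 - c/5 + c²/5) + c)*8 = (8/5 + c²/5 + 4*c/5)*8 = 64/5 + 8*c²/5 + 32*c/5)
1/A(f(-16), -4 + 6) = 1/(64/5 + (8/5)*(-16)² + (32/5)*(-16)) = 1/(64/5 + (8/5)*256 - 512/5) = 1/(64/5 + 2048/5 - 512/5) = 1/320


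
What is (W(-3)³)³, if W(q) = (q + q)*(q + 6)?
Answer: -198359290368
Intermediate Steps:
W(q) = 2*q*(6 + q) (W(q) = (2*q)*(6 + q) = 2*q*(6 + q))
(W(-3)³)³ = ((2*(-3)*(6 - 3))³)³ = ((2*(-3)*3)³)³ = ((-18)³)³ = (-5832)³ = -198359290368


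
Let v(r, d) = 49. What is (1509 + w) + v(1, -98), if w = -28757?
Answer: -27199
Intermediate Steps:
(1509 + w) + v(1, -98) = (1509 - 28757) + 49 = -27248 + 49 = -27199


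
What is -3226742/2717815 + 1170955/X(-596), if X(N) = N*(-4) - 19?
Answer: 14766547993/29895965 ≈ 493.93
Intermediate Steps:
X(N) = -19 - 4*N (X(N) = -4*N - 19 = -19 - 4*N)
-3226742/2717815 + 1170955/X(-596) = -3226742/2717815 + 1170955/(-19 - 4*(-596)) = -3226742*1/2717815 + 1170955/(-19 + 2384) = -3226742/2717815 + 1170955/2365 = -3226742/2717815 + 1170955*(1/2365) = -3226742/2717815 + 234191/473 = 14766547993/29895965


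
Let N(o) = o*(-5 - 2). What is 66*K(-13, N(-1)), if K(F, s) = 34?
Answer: 2244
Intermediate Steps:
N(o) = -7*o (N(o) = o*(-7) = -7*o)
66*K(-13, N(-1)) = 66*34 = 2244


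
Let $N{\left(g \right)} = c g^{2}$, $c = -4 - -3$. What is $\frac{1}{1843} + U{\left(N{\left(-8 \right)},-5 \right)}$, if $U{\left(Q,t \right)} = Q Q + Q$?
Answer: $\frac{7430977}{1843} \approx 4032.0$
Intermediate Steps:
$c = -1$ ($c = -4 + 3 = -1$)
$N{\left(g \right)} = - g^{2}$
$U{\left(Q,t \right)} = Q + Q^{2}$ ($U{\left(Q,t \right)} = Q^{2} + Q = Q + Q^{2}$)
$\frac{1}{1843} + U{\left(N{\left(-8 \right)},-5 \right)} = \frac{1}{1843} + - \left(-8\right)^{2} \left(1 - \left(-8\right)^{2}\right) = \frac{1}{1843} + \left(-1\right) 64 \left(1 - 64\right) = \frac{1}{1843} - 64 \left(1 - 64\right) = \frac{1}{1843} - -4032 = \frac{1}{1843} + 4032 = \frac{7430977}{1843}$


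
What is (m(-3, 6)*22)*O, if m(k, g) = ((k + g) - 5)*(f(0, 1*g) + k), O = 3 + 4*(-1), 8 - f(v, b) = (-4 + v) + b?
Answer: 132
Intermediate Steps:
f(v, b) = 12 - b - v (f(v, b) = 8 - ((-4 + v) + b) = 8 - (-4 + b + v) = 8 + (4 - b - v) = 12 - b - v)
O = -1 (O = 3 - 4 = -1)
m(k, g) = (-5 + g + k)*(12 + k - g) (m(k, g) = ((k + g) - 5)*((12 - g - 1*0) + k) = ((g + k) - 5)*((12 - g + 0) + k) = (-5 + g + k)*((12 - g) + k) = (-5 + g + k)*(12 + k - g))
(m(-3, 6)*22)*O = ((-60 + (-3)² - 1*6² + 7*(-3) + 17*6)*22)*(-1) = ((-60 + 9 - 1*36 - 21 + 102)*22)*(-1) = ((-60 + 9 - 36 - 21 + 102)*22)*(-1) = -6*22*(-1) = -132*(-1) = 132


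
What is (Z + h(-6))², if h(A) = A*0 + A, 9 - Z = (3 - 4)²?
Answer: 4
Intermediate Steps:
Z = 8 (Z = 9 - (3 - 4)² = 9 - 1*(-1)² = 9 - 1*1 = 9 - 1 = 8)
h(A) = A (h(A) = 0 + A = A)
(Z + h(-6))² = (8 - 6)² = 2² = 4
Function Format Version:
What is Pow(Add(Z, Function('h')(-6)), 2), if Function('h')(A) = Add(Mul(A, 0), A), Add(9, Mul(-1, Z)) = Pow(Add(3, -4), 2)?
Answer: 4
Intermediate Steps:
Z = 8 (Z = Add(9, Mul(-1, Pow(Add(3, -4), 2))) = Add(9, Mul(-1, Pow(-1, 2))) = Add(9, Mul(-1, 1)) = Add(9, -1) = 8)
Function('h')(A) = A (Function('h')(A) = Add(0, A) = A)
Pow(Add(Z, Function('h')(-6)), 2) = Pow(Add(8, -6), 2) = Pow(2, 2) = 4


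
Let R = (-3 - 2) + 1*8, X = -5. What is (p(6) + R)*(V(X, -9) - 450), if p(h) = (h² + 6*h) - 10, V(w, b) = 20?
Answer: -27950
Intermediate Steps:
R = 3 (R = -5 + 8 = 3)
p(h) = -10 + h² + 6*h
(p(6) + R)*(V(X, -9) - 450) = ((-10 + 6² + 6*6) + 3)*(20 - 450) = ((-10 + 36 + 36) + 3)*(-430) = (62 + 3)*(-430) = 65*(-430) = -27950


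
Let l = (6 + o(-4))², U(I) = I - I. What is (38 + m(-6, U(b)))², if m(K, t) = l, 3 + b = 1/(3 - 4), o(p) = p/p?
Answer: 7569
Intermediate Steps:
o(p) = 1
b = -4 (b = -3 + 1/(3 - 4) = -3 + 1/(-1) = -3 - 1 = -4)
U(I) = 0
l = 49 (l = (6 + 1)² = 7² = 49)
m(K, t) = 49
(38 + m(-6, U(b)))² = (38 + 49)² = 87² = 7569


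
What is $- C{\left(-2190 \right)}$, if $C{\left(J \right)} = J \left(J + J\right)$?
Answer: $-9592200$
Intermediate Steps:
$C{\left(J \right)} = 2 J^{2}$ ($C{\left(J \right)} = J 2 J = 2 J^{2}$)
$- C{\left(-2190 \right)} = - 2 \left(-2190\right)^{2} = - 2 \cdot 4796100 = \left(-1\right) 9592200 = -9592200$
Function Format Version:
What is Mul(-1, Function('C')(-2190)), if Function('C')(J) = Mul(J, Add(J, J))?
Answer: -9592200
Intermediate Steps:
Function('C')(J) = Mul(2, Pow(J, 2)) (Function('C')(J) = Mul(J, Mul(2, J)) = Mul(2, Pow(J, 2)))
Mul(-1, Function('C')(-2190)) = Mul(-1, Mul(2, Pow(-2190, 2))) = Mul(-1, Mul(2, 4796100)) = Mul(-1, 9592200) = -9592200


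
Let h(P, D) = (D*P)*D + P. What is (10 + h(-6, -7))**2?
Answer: 84100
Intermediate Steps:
h(P, D) = P + P*D**2 (h(P, D) = P*D**2 + P = P + P*D**2)
(10 + h(-6, -7))**2 = (10 - 6*(1 + (-7)**2))**2 = (10 - 6*(1 + 49))**2 = (10 - 6*50)**2 = (10 - 300)**2 = (-290)**2 = 84100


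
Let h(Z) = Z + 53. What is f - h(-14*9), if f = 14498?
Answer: 14571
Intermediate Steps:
h(Z) = 53 + Z
f - h(-14*9) = 14498 - (53 - 14*9) = 14498 - (53 - 126) = 14498 - 1*(-73) = 14498 + 73 = 14571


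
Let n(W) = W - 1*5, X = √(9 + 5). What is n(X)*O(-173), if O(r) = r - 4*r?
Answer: -2595 + 519*√14 ≈ -653.08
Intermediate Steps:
X = √14 ≈ 3.7417
O(r) = -3*r
n(W) = -5 + W (n(W) = W - 5 = -5 + W)
n(X)*O(-173) = (-5 + √14)*(-3*(-173)) = (-5 + √14)*519 = -2595 + 519*√14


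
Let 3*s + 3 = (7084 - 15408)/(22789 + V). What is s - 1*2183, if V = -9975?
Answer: -41982826/19221 ≈ -2184.2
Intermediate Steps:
s = -23383/19221 (s = -1 + ((7084 - 15408)/(22789 - 9975))/3 = -1 + (-8324/12814)/3 = -1 + (-8324*1/12814)/3 = -1 + (⅓)*(-4162/6407) = -1 - 4162/19221 = -23383/19221 ≈ -1.2165)
s - 1*2183 = -23383/19221 - 1*2183 = -23383/19221 - 2183 = -41982826/19221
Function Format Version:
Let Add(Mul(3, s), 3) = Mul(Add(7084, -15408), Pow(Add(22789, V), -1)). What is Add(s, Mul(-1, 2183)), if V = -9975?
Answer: Rational(-41982826, 19221) ≈ -2184.2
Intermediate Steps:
s = Rational(-23383, 19221) (s = Add(-1, Mul(Rational(1, 3), Mul(Add(7084, -15408), Pow(Add(22789, -9975), -1)))) = Add(-1, Mul(Rational(1, 3), Mul(-8324, Pow(12814, -1)))) = Add(-1, Mul(Rational(1, 3), Mul(-8324, Rational(1, 12814)))) = Add(-1, Mul(Rational(1, 3), Rational(-4162, 6407))) = Add(-1, Rational(-4162, 19221)) = Rational(-23383, 19221) ≈ -1.2165)
Add(s, Mul(-1, 2183)) = Add(Rational(-23383, 19221), Mul(-1, 2183)) = Add(Rational(-23383, 19221), -2183) = Rational(-41982826, 19221)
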